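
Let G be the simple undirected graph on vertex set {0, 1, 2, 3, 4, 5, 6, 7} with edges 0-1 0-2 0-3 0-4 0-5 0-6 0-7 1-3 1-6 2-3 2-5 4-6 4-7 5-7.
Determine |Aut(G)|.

14

Vertex 0 is the unique vertex of degree 7; the remaining 7 vertices each have degree 3 and induce a cycle, so G is the wheel on 8 vertices with hub 0. With the hub fixed, the remaining symmetry is that of the rim cycle C_7, giving the dihedral group D_7.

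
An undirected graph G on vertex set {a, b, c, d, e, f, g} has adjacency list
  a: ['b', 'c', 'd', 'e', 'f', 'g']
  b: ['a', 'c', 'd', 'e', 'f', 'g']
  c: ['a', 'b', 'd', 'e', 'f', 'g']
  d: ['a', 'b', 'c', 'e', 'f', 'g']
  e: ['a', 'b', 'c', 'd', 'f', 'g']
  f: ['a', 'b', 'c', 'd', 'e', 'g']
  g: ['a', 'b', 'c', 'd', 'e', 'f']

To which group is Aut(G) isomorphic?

All 7 vertices are pairwise adjacent: G = K_7. Any permutation of the 7 vertices preserves K_7, so Aut(K_7) = S_7 of order 7! = 5040.

S_7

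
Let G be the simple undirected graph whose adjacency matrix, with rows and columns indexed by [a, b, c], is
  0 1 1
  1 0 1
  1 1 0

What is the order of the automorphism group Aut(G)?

Every vertex has degree 2, so G is the complete graph K_3. Any permutation of the 3 vertices preserves K_3, so Aut(K_3) = S_3 of order 3! = 6.

6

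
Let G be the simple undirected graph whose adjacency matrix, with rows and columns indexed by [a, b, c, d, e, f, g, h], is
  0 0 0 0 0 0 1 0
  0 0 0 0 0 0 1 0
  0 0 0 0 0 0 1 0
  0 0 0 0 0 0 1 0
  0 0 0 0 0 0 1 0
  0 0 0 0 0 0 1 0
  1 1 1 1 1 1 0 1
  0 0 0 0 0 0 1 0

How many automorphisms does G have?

5040

Vertex g has degree 7 and every other vertex has degree 1, so G is the star K_{1,7} with centre g. Any automorphism fixes the centre and permutes the 7 leaves freely, so Aut(G) ≅ S_7 of order 7! = 5040.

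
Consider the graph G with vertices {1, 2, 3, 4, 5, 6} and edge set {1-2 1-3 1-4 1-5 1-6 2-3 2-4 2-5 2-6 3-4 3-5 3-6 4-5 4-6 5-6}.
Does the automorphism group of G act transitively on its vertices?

Yes

Every vertex has degree 5, so G is the complete graph K_6. Any permutation of the 6 vertices preserves K_6, so Aut(K_6) = S_6 of order 6! = 720. This group acts transitively on the 6 vertices.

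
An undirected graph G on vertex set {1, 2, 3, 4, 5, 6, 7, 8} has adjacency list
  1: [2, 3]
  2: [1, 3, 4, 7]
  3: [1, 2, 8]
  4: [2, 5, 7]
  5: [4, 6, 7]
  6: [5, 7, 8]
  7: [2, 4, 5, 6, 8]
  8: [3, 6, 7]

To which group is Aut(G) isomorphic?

the trivial group

The degree sequence is [2, 4, 3, 3, 3, 3, 5, 3]. Checking the degree-preserving permutations of the vertex set shows that none except the identity preserves every edge, so Aut(G) is trivial.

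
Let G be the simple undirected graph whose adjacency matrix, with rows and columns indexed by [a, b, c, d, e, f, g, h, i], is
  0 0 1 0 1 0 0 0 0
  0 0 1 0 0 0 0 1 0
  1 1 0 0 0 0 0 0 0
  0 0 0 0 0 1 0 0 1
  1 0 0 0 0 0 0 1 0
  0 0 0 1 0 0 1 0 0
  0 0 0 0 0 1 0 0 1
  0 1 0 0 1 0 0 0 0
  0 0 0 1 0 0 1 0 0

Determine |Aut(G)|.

G has two connected components, {a, b, c, e, h} and {d, f, g, i}; each is 2-regular, so G = C_5 ⊔ C_4. No automorphism exchanges components of different sizes, hence Aut(G) is the direct product D_4 × D_5, order 80.

80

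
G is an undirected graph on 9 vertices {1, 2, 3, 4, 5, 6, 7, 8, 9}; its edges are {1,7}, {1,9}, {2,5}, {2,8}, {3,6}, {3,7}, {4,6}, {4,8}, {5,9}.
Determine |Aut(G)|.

Every vertex has degree 2 and the graph is connected, so G is the 9-cycle C_9. C_9 has 9 rotations and 9 reflections, so Aut(C_9) ≅ D_9 of order 18.

18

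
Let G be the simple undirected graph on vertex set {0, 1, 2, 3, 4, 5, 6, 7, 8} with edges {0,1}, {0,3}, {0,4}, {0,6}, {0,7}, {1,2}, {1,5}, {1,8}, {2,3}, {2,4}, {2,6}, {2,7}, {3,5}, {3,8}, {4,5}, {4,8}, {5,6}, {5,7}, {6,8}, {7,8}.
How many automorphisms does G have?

The vertices split by degree into {0, 2, 5, 8} (degree 5) and {1, 3, 4, 6, 7} (degree 4); every edge runs between the two parts, so G is the complete bipartite graph K_{4,5}. The parts have unequal sizes, so no automorphism swaps them; each part is permuted independently, giving S_4 × S_5 of order 4!·5! = 2880.

2880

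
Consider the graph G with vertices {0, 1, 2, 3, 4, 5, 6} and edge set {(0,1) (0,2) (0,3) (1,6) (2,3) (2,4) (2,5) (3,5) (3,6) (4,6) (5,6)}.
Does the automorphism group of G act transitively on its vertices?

Automorphisms preserve degree, but G has vertices of degree 2 and vertices of degree 4; no automorphism maps one to the other, so G is not vertex-transitive.

No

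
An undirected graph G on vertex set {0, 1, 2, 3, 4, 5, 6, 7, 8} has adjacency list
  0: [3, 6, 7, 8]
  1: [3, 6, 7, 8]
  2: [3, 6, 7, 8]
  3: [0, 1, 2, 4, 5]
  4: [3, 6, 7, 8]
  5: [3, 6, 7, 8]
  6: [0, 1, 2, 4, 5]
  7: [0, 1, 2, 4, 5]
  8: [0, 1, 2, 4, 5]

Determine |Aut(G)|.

The vertices split by degree into {3, 6, 7, 8} (degree 5) and {0, 1, 2, 4, 5} (degree 4); every edge runs between the two parts, so G is the complete bipartite graph K_{4,5}. The parts have unequal sizes, so no automorphism swaps them; each part is permuted independently, giving S_4 × S_5 of order 4!·5! = 2880.

2880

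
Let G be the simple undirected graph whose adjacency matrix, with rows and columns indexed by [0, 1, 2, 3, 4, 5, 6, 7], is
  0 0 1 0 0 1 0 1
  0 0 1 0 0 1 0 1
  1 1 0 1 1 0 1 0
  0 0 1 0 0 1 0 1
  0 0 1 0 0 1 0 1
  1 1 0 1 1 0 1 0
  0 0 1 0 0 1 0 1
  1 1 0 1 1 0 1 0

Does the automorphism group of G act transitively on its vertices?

No

Automorphisms preserve degree, but G has vertices of degree 3 and vertices of degree 5; no automorphism maps one to the other, so G is not vertex-transitive.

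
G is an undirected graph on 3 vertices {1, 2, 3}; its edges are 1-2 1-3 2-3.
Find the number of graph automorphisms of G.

6

Every vertex has degree 2, so G is the complete graph K_3. Every bijection on the vertex set is an automorphism of K_3; hence Aut(K_3) ≅ S_3, order 6.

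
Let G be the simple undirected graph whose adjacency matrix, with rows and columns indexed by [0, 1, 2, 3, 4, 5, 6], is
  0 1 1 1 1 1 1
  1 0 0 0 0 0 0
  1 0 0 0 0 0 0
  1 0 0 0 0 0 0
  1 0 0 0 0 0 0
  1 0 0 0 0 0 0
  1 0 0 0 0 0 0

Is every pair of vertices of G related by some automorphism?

No

Vertex 0 is the only vertex of degree 6, so every automorphism fixes it; G is not vertex-transitive.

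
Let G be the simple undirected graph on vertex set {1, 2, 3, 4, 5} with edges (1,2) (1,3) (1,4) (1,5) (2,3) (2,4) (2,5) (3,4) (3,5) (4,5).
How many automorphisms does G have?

120

All 5 vertices are pairwise adjacent: G = K_5. Any permutation of the 5 vertices preserves K_5, so Aut(K_5) = S_5 of order 5! = 120.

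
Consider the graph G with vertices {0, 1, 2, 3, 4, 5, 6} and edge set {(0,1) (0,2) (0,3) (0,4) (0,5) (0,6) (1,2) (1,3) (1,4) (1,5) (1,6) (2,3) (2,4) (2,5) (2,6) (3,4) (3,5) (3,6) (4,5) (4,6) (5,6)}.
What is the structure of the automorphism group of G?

S_7

All 7 vertices are pairwise adjacent: G = K_7. Any permutation of the 7 vertices preserves K_7, so Aut(K_7) = S_7 of order 7! = 5040.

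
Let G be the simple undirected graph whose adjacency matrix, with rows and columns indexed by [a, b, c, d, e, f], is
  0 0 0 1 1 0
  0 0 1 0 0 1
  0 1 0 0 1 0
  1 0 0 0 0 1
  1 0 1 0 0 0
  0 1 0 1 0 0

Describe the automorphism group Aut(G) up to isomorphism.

the dihedral group of order 12

Every vertex has degree 2 and the graph is connected, so G is the 6-cycle C_6. The automorphisms of the 6-cycle are exactly the symmetries of a regular 6-gon: the dihedral group D_6, |D_6| = 12.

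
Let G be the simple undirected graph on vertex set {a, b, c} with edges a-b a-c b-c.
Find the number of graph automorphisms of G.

6

All 3 vertices are pairwise adjacent: G = K_3. Every bijection on the vertex set is an automorphism of K_3; hence Aut(K_3) ≅ S_3, order 6.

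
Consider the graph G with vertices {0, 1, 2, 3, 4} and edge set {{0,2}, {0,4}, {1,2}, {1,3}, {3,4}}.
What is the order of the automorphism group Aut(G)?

Every vertex has degree 2 and the graph is connected, so G is the 5-cycle C_5. C_5 has 5 rotations and 5 reflections, so Aut(C_5) ≅ D_5 of order 10.

10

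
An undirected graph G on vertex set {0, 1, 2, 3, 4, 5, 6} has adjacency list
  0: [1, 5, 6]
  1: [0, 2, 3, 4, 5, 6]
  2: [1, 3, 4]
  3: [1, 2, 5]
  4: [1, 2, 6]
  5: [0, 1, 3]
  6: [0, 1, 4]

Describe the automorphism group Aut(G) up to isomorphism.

the dihedral group of order 12

Vertex 1 is the unique vertex of degree 6; the remaining 6 vertices each have degree 3 and induce a cycle, so G is the wheel on 7 vertices with hub 1. With the hub fixed, the remaining symmetry is that of the rim cycle C_6, giving the dihedral group D_6.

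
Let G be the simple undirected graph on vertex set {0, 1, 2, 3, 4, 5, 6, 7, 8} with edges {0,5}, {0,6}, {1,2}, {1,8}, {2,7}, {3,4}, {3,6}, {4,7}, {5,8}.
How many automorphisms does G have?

18

G is 2-regular and connected on 9 vertices, i.e. the cycle C_9. C_9 has 9 rotations and 9 reflections, so Aut(C_9) ≅ D_9 of order 18.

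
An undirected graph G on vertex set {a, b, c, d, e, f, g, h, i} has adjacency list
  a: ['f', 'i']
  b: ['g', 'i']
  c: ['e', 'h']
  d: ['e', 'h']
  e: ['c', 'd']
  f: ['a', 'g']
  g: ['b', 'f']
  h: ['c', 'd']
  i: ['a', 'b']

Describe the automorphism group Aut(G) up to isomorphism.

G has two connected components, {a, b, f, g, i} and {c, d, e, h}; each is 2-regular, so G = C_5 ⊔ C_4. No automorphism exchanges components of different sizes, hence Aut(G) is the direct product D_4 × D_5, order 80.

D_4 × D_5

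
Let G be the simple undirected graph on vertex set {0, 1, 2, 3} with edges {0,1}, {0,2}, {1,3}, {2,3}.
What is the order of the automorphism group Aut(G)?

8

Every vertex has degree 2 and the graph is connected, so G is the 4-cycle C_4. The automorphisms of the 4-cycle are exactly the symmetries of a regular 4-gon: the dihedral group D_4, |D_4| = 8.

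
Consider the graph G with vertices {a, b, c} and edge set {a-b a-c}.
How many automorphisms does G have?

2

The degree sequence is [2, 1, 1]; the two degree-1 vertices b and c are the ends of a path, so G = P_3. The only nontrivial automorphism of a path is the end-to-end reflection, so Aut(G) ≅ Z_2.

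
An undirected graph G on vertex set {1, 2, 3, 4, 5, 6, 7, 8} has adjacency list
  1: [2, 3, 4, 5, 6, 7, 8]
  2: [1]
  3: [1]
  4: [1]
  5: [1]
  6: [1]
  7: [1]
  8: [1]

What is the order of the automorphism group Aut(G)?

5040

Vertex 1 has degree 7 and every other vertex has degree 1, so G is the star K_{1,7} with centre 1. The 7 leaves are pairwise interchangeable while the centre is fixed, giving Aut(G) = S_7.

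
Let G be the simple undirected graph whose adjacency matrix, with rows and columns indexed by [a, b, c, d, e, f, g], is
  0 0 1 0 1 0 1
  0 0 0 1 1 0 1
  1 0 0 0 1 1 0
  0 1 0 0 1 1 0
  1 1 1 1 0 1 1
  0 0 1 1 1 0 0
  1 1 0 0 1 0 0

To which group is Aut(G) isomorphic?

D_6

Vertex e is the unique vertex of degree 6; the remaining 6 vertices each have degree 3 and induce a cycle, so G is the wheel on 7 vertices with hub e. Every automorphism fixes the hub and acts on the rim 6-cycle, so Aut(G) ≅ Aut(C_6) = D_6 of order 12.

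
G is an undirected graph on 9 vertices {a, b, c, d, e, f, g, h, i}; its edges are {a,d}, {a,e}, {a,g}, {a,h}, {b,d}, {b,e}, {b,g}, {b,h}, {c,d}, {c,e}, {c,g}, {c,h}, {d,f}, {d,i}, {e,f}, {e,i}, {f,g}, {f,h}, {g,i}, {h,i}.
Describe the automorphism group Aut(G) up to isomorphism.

S_4 × S_5

The vertices split by degree into {d, e, g, h} (degree 5) and {a, b, c, f, i} (degree 4); every edge runs between the two parts, so G is the complete bipartite graph K_{4,5}. Automorphisms preserve the bipartition setwise (since the parts differ in size) and act as S_4 × S_5 within it; |Aut| = 2880.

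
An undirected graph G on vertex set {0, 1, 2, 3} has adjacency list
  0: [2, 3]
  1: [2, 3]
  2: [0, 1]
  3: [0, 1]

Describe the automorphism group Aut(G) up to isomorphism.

the dihedral group of order 8

G is 2-regular and bipartite on 2^2 = 4 vertices with girth 4; it is the hypercube graph Q_2. The symmetry group of the 2-cube is the hyperoctahedral group B_2 = Z_2 ≀ S_2, of order 2^2·2! = 8.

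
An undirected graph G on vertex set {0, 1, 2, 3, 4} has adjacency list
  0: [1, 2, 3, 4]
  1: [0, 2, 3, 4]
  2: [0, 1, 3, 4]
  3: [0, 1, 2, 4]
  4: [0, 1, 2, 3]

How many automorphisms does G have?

120

All 5 vertices are pairwise adjacent: G = K_5. Every bijection on the vertex set is an automorphism of K_5; hence Aut(K_5) ≅ S_5, order 120.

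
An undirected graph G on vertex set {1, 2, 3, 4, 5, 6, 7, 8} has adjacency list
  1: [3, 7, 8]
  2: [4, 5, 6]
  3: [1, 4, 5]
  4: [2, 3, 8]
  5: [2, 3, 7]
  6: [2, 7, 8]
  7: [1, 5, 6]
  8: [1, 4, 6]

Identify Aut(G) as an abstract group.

Z_2^3 ⋊ S_3

G is 3-regular and bipartite on 2^3 = 8 vertices with girth 4; it is the hypercube graph Q_3. The symmetry group of the 3-cube is the hyperoctahedral group B_3 = Z_2 ≀ S_3, of order 2^3·3! = 48.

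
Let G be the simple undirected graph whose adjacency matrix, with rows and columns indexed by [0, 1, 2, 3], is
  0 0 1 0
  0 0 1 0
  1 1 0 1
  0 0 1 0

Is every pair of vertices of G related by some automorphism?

Vertex 2 is the only vertex of degree 3, so every automorphism fixes it; G is not vertex-transitive.

No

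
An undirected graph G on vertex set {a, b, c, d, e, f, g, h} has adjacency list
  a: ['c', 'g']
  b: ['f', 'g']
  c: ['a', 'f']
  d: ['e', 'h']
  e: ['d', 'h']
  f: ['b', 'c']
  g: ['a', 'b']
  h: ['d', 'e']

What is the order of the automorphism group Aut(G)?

60

G has two connected components, {a, b, c, f, g} and {d, e, h}; each is 2-regular, so G = C_5 ⊔ C_3. No automorphism exchanges components of different sizes, hence Aut(G) is the direct product D_5 × D_3, order 60.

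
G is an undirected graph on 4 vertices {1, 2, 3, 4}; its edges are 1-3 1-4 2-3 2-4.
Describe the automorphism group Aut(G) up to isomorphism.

the dihedral group of order 8

G is 2-regular and connected on 4 vertices, i.e. the cycle C_4. The automorphisms of the 4-cycle are exactly the symmetries of a regular 4-gon: the dihedral group D_4, |D_4| = 8.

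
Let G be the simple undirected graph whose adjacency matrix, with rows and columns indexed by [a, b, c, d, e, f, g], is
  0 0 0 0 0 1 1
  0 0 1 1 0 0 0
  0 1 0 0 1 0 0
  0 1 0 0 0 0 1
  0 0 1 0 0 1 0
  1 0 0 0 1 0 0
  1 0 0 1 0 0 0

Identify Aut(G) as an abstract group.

D_7

G is 2-regular and connected on 7 vertices, i.e. the cycle C_7. C_7 has 7 rotations and 7 reflections, so Aut(C_7) ≅ D_7 of order 14.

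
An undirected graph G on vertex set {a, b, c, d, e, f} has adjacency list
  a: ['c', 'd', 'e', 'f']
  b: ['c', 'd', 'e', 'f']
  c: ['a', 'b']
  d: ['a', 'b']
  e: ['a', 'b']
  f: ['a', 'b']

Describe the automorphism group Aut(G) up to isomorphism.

The vertices split by degree into {a, b} (degree 4) and {c, d, e, f} (degree 2); every edge runs between the two parts, so G is the complete bipartite graph K_{2,4}. The parts have unequal sizes, so no automorphism swaps them; each part is permuted independently, giving S_2 × S_4 of order 2!·4! = 48.

S_2 × S_4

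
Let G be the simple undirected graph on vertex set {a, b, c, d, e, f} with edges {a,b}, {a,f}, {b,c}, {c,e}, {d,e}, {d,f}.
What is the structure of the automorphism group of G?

G is 2-regular and connected on 6 vertices, i.e. the cycle C_6. The automorphisms of the 6-cycle are exactly the symmetries of a regular 6-gon: the dihedral group D_6, |D_6| = 12.

the dihedral group of order 12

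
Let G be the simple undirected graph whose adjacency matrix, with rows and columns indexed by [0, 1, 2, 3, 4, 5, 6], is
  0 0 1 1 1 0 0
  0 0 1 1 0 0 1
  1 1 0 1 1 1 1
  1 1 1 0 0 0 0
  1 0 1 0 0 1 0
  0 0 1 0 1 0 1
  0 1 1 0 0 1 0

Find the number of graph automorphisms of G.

Vertex 2 is the unique vertex of degree 6; the remaining 6 vertices each have degree 3 and induce a cycle, so G is the wheel on 7 vertices with hub 2. Every automorphism fixes the hub and acts on the rim 6-cycle, so Aut(G) ≅ Aut(C_6) = D_6 of order 12.

12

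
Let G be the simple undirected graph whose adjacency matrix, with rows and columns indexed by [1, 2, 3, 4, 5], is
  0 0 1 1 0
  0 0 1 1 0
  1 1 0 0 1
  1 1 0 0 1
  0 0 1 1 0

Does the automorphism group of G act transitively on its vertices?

Automorphisms preserve degree, but G has vertices of degree 2 and vertices of degree 3; no automorphism maps one to the other, so G is not vertex-transitive.

No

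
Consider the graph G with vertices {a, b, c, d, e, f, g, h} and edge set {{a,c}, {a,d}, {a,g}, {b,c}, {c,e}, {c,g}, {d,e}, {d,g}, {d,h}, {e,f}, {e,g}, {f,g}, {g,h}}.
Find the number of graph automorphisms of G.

The degree sequence is [3, 1, 4, 4, 4, 2, 6, 2]. Checking the degree-preserving permutations of the vertex set shows that none except the identity preserves every edge, so Aut(G) is trivial.

1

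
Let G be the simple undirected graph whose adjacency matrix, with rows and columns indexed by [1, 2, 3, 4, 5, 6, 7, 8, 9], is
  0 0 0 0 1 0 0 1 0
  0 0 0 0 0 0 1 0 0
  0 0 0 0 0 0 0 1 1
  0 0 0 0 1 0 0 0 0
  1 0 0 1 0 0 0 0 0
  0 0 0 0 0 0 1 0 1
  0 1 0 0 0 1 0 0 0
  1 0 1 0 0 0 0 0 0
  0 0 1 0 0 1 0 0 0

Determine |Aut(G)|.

The degree sequence is [2, 1, 2, 1, 2, 2, 2, 2, 2]; the two degree-1 vertices 2 and 4 are the ends of a path, so G = P_9. A path has exactly one nontrivial symmetry — reversal — giving Aut(G) of order 2.

2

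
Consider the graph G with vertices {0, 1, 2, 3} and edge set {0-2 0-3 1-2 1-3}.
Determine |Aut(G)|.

8

G is 2-regular and bipartite on 2^2 = 4 vertices with girth 4; it is the hypercube graph Q_2. The symmetry group of the 2-cube is the hyperoctahedral group B_2 = Z_2 ≀ S_2, of order 2^2·2! = 8.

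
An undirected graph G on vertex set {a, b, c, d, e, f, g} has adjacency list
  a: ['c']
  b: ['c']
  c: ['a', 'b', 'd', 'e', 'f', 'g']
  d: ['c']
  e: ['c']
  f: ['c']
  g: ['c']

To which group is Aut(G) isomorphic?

Vertex c has degree 6 and every other vertex has degree 1, so G is the star K_{1,6} with centre c. Any automorphism fixes the centre and permutes the 6 leaves freely, so Aut(G) ≅ S_6 of order 6! = 720.

S_6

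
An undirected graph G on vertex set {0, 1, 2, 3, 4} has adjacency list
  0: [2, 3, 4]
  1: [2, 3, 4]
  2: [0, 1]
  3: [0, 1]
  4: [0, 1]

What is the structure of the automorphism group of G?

S_2 × S_3

The vertices split by degree into {0, 1} (degree 3) and {2, 3, 4} (degree 2); every edge runs between the two parts, so G is the complete bipartite graph K_{2,3}. The parts have unequal sizes, so no automorphism swaps them; each part is permuted independently, giving S_2 × S_3 of order 2!·3! = 12.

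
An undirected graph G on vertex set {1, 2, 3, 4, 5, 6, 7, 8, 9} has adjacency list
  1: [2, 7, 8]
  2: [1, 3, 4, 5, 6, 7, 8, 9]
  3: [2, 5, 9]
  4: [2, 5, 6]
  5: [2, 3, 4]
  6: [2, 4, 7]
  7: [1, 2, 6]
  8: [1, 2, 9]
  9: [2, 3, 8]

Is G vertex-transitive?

Vertex 2 is the only vertex of degree 8, so every automorphism fixes it; G is not vertex-transitive.

No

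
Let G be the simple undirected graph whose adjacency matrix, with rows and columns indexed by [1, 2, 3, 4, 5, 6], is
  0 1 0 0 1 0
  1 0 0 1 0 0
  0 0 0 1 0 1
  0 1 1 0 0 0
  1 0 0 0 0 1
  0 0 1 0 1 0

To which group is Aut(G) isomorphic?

D_6

G is 2-regular and connected on 6 vertices, i.e. the cycle C_6. The automorphisms of the 6-cycle are exactly the symmetries of a regular 6-gon: the dihedral group D_6, |D_6| = 12.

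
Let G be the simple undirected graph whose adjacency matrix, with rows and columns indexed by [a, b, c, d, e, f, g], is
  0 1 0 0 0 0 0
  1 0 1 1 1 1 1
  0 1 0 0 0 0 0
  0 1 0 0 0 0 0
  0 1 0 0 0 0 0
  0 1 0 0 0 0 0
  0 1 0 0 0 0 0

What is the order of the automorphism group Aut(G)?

Vertex b has degree 6 and every other vertex has degree 1, so G is the star K_{1,6} with centre b. Any automorphism fixes the centre and permutes the 6 leaves freely, so Aut(G) ≅ S_6 of order 6! = 720.

720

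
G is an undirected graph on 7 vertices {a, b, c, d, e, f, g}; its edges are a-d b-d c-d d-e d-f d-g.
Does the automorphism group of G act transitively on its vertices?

No

Vertex d is the only vertex of degree 6, so every automorphism fixes it; G is not vertex-transitive.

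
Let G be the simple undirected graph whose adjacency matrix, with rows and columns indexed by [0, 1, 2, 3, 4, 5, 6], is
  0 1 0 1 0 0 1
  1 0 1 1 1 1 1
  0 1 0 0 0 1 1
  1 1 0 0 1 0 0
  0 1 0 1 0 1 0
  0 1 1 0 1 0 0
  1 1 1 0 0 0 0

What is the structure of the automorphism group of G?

Vertex 1 is the unique vertex of degree 6; the remaining 6 vertices each have degree 3 and induce a cycle, so G is the wheel on 7 vertices with hub 1. Every automorphism fixes the hub and acts on the rim 6-cycle, so Aut(G) ≅ Aut(C_6) = D_6 of order 12.

the dihedral group of order 12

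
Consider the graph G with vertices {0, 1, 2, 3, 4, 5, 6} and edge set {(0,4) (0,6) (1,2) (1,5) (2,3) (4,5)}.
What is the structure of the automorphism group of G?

The degree sequence is [2, 2, 2, 1, 2, 2, 1]; the two degree-1 vertices 3 and 6 are the ends of a path, so G = P_7. The only nontrivial automorphism of a path is the end-to-end reflection, so Aut(G) ≅ Z_2.

Z_2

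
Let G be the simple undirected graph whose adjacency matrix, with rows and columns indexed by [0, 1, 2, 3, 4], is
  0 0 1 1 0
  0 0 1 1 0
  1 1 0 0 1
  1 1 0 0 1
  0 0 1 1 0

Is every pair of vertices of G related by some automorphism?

Automorphisms preserve degree, but G has vertices of degree 2 and vertices of degree 3; no automorphism maps one to the other, so G is not vertex-transitive.

No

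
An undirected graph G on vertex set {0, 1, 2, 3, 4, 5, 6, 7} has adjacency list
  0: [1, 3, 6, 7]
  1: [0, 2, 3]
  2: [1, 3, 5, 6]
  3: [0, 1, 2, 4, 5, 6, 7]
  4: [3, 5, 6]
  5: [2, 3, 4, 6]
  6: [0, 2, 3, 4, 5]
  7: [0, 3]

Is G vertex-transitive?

No

Vertex 3 is the only vertex of degree 7, so every automorphism fixes it; G is not vertex-transitive.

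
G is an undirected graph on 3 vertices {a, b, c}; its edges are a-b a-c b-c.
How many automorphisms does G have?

Every vertex has degree 2, so G is the complete graph K_3. Any permutation of the 3 vertices preserves K_3, so Aut(K_3) = S_3 of order 3! = 6.

6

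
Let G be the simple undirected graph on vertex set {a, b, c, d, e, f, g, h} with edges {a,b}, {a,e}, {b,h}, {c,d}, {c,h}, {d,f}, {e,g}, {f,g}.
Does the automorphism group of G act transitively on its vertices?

Yes

G is 2-regular and connected on 8 vertices, i.e. the cycle C_8. C_8 has 8 rotations and 8 reflections, so Aut(C_8) ≅ D_8 of order 16. This group acts transitively on the 8 vertices.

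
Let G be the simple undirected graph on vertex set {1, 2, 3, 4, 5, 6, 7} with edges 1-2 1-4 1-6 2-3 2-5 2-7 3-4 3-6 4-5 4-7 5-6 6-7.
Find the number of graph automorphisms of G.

144

The vertices split by degree into {2, 4, 6} (degree 4) and {1, 3, 5, 7} (degree 3); every edge runs between the two parts, so G is the complete bipartite graph K_{3,4}. The parts have unequal sizes, so no automorphism swaps them; each part is permuted independently, giving S_3 × S_4 of order 3!·4! = 144.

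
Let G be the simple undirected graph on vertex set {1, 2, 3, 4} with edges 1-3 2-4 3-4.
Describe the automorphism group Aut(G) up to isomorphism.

Z_2

The degree sequence is [1, 1, 2, 2]; the two degree-1 vertices 1 and 2 are the ends of a path, so G = P_4. A path has exactly one nontrivial symmetry — reversal — giving Aut(G) of order 2.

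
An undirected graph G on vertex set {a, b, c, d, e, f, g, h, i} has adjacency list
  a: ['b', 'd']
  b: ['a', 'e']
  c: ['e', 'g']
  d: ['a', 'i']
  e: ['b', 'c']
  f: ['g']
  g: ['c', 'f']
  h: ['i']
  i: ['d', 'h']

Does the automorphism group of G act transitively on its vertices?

Automorphisms preserve degree, but G has vertices of degree 1 and vertices of degree 2; no automorphism maps one to the other, so G is not vertex-transitive.

No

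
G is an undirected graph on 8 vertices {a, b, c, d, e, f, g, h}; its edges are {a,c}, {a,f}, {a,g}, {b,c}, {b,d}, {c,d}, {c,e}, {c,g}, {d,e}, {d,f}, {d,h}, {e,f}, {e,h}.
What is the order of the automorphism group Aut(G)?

The degree sequence is [3, 2, 5, 5, 4, 3, 2, 2]. Checking the degree-preserving permutations of the vertex set shows that none except the identity preserves every edge, so Aut(G) is trivial.

1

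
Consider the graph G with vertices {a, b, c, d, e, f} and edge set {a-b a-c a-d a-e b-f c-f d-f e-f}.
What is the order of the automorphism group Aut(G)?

The vertices split by degree into {a, f} (degree 4) and {b, c, d, e} (degree 2); every edge runs between the two parts, so G is the complete bipartite graph K_{2,4}. The parts have unequal sizes, so no automorphism swaps them; each part is permuted independently, giving S_4 × S_2 of order 4!·2! = 48.

48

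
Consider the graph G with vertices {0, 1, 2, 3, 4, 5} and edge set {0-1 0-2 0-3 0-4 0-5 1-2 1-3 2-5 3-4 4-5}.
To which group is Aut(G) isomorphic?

Vertex 0 is the unique vertex of degree 5; the remaining 5 vertices each have degree 3 and induce a cycle, so G is the wheel on 6 vertices with hub 0. Every automorphism fixes the hub and acts on the rim 5-cycle, so Aut(G) ≅ Aut(C_5) = D_5 of order 10.

D_5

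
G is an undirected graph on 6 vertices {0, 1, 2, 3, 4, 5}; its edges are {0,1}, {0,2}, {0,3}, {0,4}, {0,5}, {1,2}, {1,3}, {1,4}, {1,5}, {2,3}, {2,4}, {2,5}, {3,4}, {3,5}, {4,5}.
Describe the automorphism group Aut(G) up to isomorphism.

All 6 vertices are pairwise adjacent: G = K_6. Every bijection on the vertex set is an automorphism of K_6; hence Aut(K_6) ≅ S_6, order 720.

S_6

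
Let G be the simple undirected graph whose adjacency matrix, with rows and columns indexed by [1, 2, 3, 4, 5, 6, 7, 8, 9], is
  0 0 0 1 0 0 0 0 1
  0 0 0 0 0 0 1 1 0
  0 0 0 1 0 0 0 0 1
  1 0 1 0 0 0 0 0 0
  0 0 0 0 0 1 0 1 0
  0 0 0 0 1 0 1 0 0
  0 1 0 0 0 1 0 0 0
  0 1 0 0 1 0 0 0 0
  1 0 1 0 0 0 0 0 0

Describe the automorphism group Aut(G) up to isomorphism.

D_5 × D_4

G has two connected components, {2, 5, 6, 7, 8} and {1, 3, 4, 9}; each is 2-regular, so G = C_5 ⊔ C_4. The components are non-isomorphic (different sizes), so Aut(G) = Aut(C_5) × Aut(C_4) = D_5 × D_4 of order 10·8 = 80.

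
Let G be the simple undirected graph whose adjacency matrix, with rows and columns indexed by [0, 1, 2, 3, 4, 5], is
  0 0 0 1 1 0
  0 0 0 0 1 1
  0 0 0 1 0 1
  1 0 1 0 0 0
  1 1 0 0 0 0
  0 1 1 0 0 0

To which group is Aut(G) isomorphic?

Every vertex has degree 2 and the graph is connected, so G is the 6-cycle C_6. C_6 has 6 rotations and 6 reflections, so Aut(C_6) ≅ D_6 of order 12.

D_6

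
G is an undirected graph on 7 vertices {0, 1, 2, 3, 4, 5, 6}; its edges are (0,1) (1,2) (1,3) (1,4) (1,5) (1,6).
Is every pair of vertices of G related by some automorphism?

Vertex 1 is the only vertex of degree 6, so every automorphism fixes it; G is not vertex-transitive.

No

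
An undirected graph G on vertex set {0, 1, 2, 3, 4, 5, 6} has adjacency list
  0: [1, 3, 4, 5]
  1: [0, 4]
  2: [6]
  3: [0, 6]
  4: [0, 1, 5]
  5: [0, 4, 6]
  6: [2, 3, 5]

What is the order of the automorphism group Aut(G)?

The degree sequence is [4, 2, 1, 2, 3, 3, 3]. Checking the degree-preserving permutations of the vertex set shows that none except the identity preserves every edge, so Aut(G) is trivial.

1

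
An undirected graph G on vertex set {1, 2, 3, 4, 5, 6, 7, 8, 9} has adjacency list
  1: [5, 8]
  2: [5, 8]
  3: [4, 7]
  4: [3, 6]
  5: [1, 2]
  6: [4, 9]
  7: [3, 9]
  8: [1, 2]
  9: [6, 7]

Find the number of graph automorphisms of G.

80

G has two connected components, {3, 4, 6, 7, 9} and {1, 2, 5, 8}; each is 2-regular, so G = C_5 ⊔ C_4. The components are non-isomorphic (different sizes), so Aut(G) = Aut(C_4) × Aut(C_5) = D_4 × D_5 of order 8·10 = 80.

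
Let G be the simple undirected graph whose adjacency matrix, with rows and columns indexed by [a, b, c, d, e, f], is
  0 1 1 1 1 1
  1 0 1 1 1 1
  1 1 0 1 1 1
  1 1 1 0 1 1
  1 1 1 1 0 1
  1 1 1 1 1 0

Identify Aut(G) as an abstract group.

Every vertex has degree 5, so G is the complete graph K_6. Every bijection on the vertex set is an automorphism of K_6; hence Aut(K_6) ≅ S_6, order 720.

S_6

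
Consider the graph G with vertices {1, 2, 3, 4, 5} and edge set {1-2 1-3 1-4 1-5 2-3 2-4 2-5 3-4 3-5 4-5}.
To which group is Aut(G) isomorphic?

All 5 vertices are pairwise adjacent: G = K_5. Every bijection on the vertex set is an automorphism of K_5; hence Aut(K_5) ≅ S_5, order 120.

the symmetric group on 5 letters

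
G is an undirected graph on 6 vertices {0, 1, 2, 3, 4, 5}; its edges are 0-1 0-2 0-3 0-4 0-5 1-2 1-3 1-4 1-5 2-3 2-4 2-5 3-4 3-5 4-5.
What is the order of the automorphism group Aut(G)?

Every vertex has degree 5, so G is the complete graph K_6. Every bijection on the vertex set is an automorphism of K_6; hence Aut(K_6) ≅ S_6, order 720.

720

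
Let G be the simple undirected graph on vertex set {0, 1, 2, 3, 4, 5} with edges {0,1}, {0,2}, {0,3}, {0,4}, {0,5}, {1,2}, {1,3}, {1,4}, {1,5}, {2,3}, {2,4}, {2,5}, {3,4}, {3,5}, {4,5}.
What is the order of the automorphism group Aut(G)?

720

Every vertex has degree 5, so G is the complete graph K_6. Any permutation of the 6 vertices preserves K_6, so Aut(K_6) = S_6 of order 6! = 720.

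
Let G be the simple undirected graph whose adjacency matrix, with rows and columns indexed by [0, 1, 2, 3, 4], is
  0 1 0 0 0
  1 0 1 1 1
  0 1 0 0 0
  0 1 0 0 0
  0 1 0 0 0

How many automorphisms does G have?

24

Vertex 1 has degree 4 and every other vertex has degree 1, so G is the star K_{1,4} with centre 1. The 4 leaves are pairwise interchangeable while the centre is fixed, giving Aut(G) = S_4.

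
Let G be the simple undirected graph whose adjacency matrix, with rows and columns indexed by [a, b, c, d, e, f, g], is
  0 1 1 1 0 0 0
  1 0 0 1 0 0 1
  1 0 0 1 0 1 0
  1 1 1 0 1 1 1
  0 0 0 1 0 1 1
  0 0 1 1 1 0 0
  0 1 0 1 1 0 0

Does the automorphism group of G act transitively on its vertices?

Vertex d is the only vertex of degree 6, so every automorphism fixes it; G is not vertex-transitive.

No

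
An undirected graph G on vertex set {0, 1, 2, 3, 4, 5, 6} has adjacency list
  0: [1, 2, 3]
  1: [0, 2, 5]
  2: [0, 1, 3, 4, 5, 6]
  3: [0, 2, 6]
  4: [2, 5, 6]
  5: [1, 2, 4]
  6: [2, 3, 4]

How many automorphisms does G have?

12

Vertex 2 is the unique vertex of degree 6; the remaining 6 vertices each have degree 3 and induce a cycle, so G is the wheel on 7 vertices with hub 2. Every automorphism fixes the hub and acts on the rim 6-cycle, so Aut(G) ≅ Aut(C_6) = D_6 of order 12.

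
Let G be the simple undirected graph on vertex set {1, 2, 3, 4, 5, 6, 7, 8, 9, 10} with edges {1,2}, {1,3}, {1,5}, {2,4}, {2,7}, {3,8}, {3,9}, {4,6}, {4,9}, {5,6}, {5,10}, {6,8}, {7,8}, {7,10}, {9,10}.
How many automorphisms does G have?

120

G is 3-regular on 10 vertices with no triangles and no 4-cycles (girth 5): this is the Petersen graph. It is a classical fact that the Petersen graph has automorphism group S_5 (order 120), arising from its description as the Kneser graph K(5,2).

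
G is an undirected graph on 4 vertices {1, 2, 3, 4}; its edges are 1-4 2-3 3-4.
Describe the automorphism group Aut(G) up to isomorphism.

Z_2

The degree sequence is [1, 1, 2, 2]; the two degree-1 vertices 1 and 2 are the ends of a path, so G = P_4. A path has exactly one nontrivial symmetry — reversal — giving Aut(G) of order 2.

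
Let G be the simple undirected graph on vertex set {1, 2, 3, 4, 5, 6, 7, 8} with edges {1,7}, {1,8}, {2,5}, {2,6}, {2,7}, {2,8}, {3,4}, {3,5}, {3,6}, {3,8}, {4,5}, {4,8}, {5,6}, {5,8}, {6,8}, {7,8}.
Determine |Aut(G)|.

The degree sequence is [2, 4, 4, 3, 5, 4, 3, 7]. Checking the degree-preserving permutations of the vertex set shows that none except the identity preserves every edge, so Aut(G) is trivial.

1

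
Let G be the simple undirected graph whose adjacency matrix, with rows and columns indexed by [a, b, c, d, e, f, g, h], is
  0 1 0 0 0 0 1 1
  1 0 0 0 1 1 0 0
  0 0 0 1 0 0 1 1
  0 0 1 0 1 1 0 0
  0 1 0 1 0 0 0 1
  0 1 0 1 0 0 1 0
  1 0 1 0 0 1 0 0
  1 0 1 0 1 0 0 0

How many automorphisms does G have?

G is 3-regular and bipartite on 2^3 = 8 vertices with girth 4; it is the hypercube graph Q_3. Aut(Q_3) consists of the signed permutations of the 3 coordinate axes: 3! permutations times 2^3 sign flips, so |Aut| = 2^3·3! = 48.

48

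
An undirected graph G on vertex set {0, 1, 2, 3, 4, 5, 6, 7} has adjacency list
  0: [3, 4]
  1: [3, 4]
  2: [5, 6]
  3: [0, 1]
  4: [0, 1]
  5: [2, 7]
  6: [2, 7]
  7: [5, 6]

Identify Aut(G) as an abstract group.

(D_4 × D_4) ⋊ Z_2

G has two connected components, {0, 1, 3, 4} and {2, 5, 6, 7}; each is 2-regular, so G = C_4 ⊔ C_4. With two isomorphic components, Aut(G) = Aut(C_4) ≀ S_2 = (D_4 × D_4) ⋊ Z_2: permute each cycle by D_4, then optionally swap the two cycles. Order 2·(2·4)² = 128.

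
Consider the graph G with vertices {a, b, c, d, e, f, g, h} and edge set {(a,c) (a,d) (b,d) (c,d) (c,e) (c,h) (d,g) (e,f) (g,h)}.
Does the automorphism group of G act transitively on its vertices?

No

Automorphisms preserve degree, but G has vertices of degree 1 and vertices of degree 4; no automorphism maps one to the other, so G is not vertex-transitive.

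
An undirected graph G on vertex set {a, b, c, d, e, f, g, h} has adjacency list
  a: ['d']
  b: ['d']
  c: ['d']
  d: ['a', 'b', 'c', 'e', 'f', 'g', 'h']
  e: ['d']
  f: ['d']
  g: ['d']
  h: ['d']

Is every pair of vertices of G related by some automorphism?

No

Vertex d is the only vertex of degree 7, so every automorphism fixes it; G is not vertex-transitive.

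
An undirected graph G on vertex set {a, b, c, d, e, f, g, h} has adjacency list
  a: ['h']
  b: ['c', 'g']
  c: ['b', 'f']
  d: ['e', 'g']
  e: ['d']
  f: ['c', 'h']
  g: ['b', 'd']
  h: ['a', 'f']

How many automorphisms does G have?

2

The degree sequence is [1, 2, 2, 2, 1, 2, 2, 2]; the two degree-1 vertices a and e are the ends of a path, so G = P_8. The only nontrivial automorphism of a path is the end-to-end reflection, so Aut(G) ≅ Z_2.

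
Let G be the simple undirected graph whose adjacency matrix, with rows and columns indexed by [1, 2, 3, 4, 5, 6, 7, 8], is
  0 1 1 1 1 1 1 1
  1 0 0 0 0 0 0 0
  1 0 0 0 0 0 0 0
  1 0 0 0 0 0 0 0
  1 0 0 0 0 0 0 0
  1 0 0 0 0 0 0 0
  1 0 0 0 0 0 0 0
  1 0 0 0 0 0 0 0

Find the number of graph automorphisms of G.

Vertex 1 has degree 7 and every other vertex has degree 1, so G is the star K_{1,7} with centre 1. Any automorphism fixes the centre and permutes the 7 leaves freely, so Aut(G) ≅ S_7 of order 7! = 5040.

5040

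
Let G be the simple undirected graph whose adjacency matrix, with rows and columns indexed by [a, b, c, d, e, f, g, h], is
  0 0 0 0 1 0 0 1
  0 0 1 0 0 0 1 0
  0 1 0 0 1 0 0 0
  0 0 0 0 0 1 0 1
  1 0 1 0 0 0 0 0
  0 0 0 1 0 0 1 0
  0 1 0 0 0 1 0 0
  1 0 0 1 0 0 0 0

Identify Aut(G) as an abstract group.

G is 2-regular and connected on 8 vertices, i.e. the cycle C_8. C_8 has 8 rotations and 8 reflections, so Aut(C_8) ≅ D_8 of order 16.

D_8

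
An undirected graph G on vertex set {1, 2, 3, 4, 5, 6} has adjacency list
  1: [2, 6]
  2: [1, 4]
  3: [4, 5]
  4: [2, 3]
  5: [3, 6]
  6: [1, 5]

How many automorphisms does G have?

12

Every vertex has degree 2 and the graph is connected, so G is the 6-cycle C_6. The automorphisms of the 6-cycle are exactly the symmetries of a regular 6-gon: the dihedral group D_6, |D_6| = 12.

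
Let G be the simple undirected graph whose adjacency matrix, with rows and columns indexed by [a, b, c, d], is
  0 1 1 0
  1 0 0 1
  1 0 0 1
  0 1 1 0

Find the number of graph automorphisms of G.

G is 2-regular and bipartite with parts {a, d} and {b, c} (each part is independent and every cross-pair is an edge), so G = K_{2,2}. Each part can be permuted independently (S_2 × S_2) and the two equal-size parts can also be swapped, giving (S_2 × S_2) ⋊ Z_2 of order 2·(2!)² = 8.

8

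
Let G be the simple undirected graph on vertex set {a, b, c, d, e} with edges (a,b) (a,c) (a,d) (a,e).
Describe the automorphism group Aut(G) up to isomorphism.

Vertex a has degree 4 and every other vertex has degree 1, so G is the star K_{1,4} with centre a. Any automorphism fixes the centre and permutes the 4 leaves freely, so Aut(G) ≅ S_4 of order 4! = 24.

the symmetric group on 4 letters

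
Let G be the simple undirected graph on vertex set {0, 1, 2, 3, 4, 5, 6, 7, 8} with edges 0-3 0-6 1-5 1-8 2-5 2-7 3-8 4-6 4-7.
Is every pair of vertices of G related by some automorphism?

Yes

Every vertex has degree 2 and the graph is connected, so G is the 9-cycle C_9. The automorphisms of the 9-cycle are exactly the symmetries of a regular 9-gon: the dihedral group D_9, |D_9| = 18. This group acts transitively on the 9 vertices.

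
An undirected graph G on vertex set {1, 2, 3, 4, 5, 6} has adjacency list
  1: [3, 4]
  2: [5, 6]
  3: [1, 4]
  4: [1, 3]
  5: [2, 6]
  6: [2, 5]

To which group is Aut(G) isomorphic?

G has two connected components, {2, 5, 6} and {1, 3, 4}; each is 2-regular, so G = C_3 ⊔ C_3. With two isomorphic components, Aut(G) = Aut(C_3) ≀ S_2 = (D_3 × D_3) ⋊ Z_2: permute each cycle by D_3, then optionally swap the two cycles. Order 2·(2·3)² = 72.

(D_3 × D_3) ⋊ Z_2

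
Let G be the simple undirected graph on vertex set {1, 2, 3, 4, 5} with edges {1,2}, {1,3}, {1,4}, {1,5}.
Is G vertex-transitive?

Vertex 1 is the only vertex of degree 4, so every automorphism fixes it; G is not vertex-transitive.

No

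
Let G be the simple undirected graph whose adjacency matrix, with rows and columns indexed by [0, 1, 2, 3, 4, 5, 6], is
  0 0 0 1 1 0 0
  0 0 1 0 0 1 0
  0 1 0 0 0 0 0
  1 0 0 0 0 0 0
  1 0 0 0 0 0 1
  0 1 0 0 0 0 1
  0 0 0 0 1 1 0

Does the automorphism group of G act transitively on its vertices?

Automorphisms preserve degree, but G has vertices of degree 1 and vertices of degree 2; no automorphism maps one to the other, so G is not vertex-transitive.

No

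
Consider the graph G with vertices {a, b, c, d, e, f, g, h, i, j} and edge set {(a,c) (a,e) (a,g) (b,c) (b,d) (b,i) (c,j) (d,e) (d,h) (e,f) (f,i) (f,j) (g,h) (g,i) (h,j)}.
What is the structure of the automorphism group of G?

G is 3-regular on 10 vertices with no triangles and no 4-cycles (girth 5): this is the Petersen graph. It is a classical fact that the Petersen graph has automorphism group S_5 (order 120), arising from its description as the Kneser graph K(5,2).

S_5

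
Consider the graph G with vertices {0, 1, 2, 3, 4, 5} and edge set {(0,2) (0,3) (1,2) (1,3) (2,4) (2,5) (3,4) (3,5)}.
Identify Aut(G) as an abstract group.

The vertices split by degree into {2, 3} (degree 4) and {0, 1, 4, 5} (degree 2); every edge runs between the two parts, so G is the complete bipartite graph K_{2,4}. The parts have unequal sizes, so no automorphism swaps them; each part is permuted independently, giving S_2 × S_4 of order 2!·4! = 48.

S_2 × S_4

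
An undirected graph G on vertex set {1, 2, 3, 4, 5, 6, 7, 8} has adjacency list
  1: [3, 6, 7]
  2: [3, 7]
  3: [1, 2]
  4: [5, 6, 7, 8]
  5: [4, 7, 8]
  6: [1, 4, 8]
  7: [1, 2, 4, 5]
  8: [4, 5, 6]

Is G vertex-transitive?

No

Automorphisms preserve degree, but G has vertices of degree 2 and vertices of degree 4; no automorphism maps one to the other, so G is not vertex-transitive.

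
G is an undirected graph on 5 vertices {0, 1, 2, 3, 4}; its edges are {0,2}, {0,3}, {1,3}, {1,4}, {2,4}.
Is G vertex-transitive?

Every vertex has degree 2 and the graph is connected, so G is the 5-cycle C_5. C_5 has 5 rotations and 5 reflections, so Aut(C_5) ≅ D_5 of order 10. This group acts transitively on the 5 vertices.

Yes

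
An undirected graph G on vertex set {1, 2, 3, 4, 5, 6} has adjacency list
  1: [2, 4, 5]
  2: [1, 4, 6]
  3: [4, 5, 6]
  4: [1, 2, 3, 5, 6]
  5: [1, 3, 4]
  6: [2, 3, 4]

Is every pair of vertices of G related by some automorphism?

No

Vertex 4 is the only vertex of degree 5, so every automorphism fixes it; G is not vertex-transitive.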